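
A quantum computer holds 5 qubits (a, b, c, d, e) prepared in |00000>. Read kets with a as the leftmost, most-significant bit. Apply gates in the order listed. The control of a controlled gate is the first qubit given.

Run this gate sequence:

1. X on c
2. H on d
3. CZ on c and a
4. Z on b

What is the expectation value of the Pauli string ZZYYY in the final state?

In the final state, ZZYYY has expectation 0.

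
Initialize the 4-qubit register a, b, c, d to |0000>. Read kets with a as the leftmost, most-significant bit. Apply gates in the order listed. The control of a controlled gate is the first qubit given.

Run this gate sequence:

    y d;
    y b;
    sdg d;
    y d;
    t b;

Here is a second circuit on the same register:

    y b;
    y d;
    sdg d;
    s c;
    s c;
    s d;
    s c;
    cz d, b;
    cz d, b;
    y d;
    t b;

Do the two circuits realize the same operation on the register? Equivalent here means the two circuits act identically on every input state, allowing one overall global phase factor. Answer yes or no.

No, they are not equivalent — no single phase factor reconciles the two unitaries.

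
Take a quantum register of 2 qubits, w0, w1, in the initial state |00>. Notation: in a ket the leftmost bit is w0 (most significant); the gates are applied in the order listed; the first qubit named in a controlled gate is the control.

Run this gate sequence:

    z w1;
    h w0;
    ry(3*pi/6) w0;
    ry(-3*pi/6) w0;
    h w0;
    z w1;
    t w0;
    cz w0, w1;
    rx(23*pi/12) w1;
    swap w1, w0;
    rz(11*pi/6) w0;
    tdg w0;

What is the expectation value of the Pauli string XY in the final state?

The expectation value of XY is 0. Key observation: steps 1-6 multiply out to the identity, so the circuit reduces to the remaining gates.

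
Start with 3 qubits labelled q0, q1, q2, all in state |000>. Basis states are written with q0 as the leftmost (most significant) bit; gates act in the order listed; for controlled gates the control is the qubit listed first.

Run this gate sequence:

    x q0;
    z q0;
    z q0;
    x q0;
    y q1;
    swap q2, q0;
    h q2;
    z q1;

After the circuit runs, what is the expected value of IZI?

The observable IZI averages to -1. Key observation: gates 1-4 undo each other exactly, leaving only the rest of the circuit to track.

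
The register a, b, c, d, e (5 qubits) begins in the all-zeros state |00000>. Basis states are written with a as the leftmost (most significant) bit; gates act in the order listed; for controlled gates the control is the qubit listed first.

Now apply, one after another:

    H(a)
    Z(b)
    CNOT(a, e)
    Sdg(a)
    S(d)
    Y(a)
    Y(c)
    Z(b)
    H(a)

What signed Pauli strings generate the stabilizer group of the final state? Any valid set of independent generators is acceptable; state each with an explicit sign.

The final state is stabilized by the group generated by -XIIIZ, +ZIIIY, +IZIII, -IIZII, +IIIZI; other independent generating sets are equally valid.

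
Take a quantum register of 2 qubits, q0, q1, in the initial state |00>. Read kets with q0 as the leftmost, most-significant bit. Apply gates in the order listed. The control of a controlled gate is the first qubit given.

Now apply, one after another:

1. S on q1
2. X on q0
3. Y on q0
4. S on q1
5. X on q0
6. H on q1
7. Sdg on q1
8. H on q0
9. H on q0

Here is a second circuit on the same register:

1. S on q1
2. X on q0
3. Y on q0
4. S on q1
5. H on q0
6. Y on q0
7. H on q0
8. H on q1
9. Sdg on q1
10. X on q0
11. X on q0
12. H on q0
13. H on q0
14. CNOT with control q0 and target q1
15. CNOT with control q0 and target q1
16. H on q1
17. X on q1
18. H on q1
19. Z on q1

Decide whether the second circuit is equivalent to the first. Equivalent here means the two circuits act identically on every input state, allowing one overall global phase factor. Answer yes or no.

No, they are not equivalent — no single phase factor reconciles the two unitaries.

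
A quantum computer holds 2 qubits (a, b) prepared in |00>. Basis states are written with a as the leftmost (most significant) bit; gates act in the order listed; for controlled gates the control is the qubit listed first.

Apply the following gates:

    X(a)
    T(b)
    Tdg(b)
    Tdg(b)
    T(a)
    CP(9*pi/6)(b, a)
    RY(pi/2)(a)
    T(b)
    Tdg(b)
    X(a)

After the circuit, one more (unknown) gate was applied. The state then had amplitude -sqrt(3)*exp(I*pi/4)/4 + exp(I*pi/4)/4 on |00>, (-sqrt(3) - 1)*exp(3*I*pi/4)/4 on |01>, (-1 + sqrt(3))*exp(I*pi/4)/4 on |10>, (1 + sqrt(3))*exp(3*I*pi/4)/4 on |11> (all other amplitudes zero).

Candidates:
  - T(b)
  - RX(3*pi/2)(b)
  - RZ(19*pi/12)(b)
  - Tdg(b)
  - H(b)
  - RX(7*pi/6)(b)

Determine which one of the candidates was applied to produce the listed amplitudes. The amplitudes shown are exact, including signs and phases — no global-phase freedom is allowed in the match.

The applied gate was RX(7*pi/6)(b).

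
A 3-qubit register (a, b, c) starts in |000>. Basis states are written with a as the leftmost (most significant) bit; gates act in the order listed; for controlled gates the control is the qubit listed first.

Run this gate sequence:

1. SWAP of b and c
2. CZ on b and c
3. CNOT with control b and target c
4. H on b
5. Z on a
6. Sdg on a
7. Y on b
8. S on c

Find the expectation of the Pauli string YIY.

The expectation value of YIY is 0.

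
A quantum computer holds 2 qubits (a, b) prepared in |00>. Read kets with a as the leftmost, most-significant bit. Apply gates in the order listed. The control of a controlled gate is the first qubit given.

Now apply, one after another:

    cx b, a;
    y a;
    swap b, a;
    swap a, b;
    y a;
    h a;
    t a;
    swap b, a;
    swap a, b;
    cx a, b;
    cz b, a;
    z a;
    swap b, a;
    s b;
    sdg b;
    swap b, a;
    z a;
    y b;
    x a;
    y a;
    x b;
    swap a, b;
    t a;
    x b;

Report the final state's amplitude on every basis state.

The final amplitudes are 0 on |00>, sqrt(2)/2 on |01>, -sqrt(2)*I/2 on |10>, 0 on |11>.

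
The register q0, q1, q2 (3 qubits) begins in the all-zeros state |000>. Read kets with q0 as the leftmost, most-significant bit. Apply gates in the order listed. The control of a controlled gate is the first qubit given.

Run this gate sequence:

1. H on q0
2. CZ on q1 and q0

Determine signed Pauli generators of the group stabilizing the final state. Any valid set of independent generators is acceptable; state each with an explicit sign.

The final state is stabilized by the group generated by +XII, +IZI, +IIZ; other independent generating sets are equally valid.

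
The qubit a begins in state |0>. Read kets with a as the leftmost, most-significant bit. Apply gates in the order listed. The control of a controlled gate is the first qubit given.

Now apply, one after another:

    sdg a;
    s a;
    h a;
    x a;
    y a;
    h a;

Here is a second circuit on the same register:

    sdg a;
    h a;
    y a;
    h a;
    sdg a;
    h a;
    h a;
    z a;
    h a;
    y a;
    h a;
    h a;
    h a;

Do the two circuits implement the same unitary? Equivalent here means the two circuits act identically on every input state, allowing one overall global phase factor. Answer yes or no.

No: there is an input state on which the two circuits produce genuinely different outputs (not merely differing by a phase).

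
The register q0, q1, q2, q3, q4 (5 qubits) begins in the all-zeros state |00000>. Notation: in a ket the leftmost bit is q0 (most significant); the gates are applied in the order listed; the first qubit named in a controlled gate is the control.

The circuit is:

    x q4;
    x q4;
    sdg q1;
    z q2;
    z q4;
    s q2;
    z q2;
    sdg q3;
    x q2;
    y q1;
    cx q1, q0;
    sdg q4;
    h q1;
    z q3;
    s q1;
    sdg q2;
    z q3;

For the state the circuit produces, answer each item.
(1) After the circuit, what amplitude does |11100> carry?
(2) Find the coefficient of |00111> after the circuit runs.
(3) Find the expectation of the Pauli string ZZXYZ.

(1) |11100> carries amplitude -sqrt(2)*I/2 in the final state. Key observation: steps 1-2 multiply out to the identity, so the circuit reduces to the remaining gates.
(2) The final state's coefficient on |00111> equals 0.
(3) In the final state, ZZXYZ has expectation 0.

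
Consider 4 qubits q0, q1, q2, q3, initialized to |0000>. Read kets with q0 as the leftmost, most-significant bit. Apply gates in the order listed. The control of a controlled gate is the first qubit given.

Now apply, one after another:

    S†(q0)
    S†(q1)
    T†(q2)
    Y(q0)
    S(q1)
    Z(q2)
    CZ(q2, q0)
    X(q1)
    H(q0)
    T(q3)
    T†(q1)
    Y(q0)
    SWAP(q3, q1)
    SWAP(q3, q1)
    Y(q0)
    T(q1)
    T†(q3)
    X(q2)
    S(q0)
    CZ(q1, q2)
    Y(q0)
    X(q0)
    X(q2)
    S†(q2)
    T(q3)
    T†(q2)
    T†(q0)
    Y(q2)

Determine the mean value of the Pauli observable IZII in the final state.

The observable IZII averages to -1. Key observation: gates 10-17 undo each other exactly, leaving only the rest of the circuit to track.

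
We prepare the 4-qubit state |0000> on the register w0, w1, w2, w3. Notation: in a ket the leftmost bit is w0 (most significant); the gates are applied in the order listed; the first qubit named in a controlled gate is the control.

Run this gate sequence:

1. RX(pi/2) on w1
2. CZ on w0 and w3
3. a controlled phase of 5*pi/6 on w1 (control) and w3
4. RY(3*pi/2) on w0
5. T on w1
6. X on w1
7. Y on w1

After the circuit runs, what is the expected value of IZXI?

The observable IZXI averages to 0.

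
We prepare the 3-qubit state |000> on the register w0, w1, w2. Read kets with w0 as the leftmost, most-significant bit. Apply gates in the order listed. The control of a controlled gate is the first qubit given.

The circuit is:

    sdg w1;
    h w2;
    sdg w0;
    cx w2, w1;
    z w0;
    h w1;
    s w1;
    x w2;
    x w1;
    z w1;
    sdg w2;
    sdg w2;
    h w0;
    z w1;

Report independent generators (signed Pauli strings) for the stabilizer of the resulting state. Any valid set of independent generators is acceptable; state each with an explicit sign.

The final state is stabilized by the group generated by +XII, +IYZ, +IZX; other independent generating sets are equally valid.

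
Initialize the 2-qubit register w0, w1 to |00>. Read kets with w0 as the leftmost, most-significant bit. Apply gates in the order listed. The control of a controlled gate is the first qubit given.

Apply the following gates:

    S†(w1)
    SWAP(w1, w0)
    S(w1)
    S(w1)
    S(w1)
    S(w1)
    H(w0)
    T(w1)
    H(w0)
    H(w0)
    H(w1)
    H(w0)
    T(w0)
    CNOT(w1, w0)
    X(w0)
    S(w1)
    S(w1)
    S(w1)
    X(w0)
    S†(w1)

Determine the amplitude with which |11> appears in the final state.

|11> carries amplitude -sqrt(2)/2 in the final state. Key observation: steps 3-6 multiply out to the identity, so the circuit reduces to the remaining gates.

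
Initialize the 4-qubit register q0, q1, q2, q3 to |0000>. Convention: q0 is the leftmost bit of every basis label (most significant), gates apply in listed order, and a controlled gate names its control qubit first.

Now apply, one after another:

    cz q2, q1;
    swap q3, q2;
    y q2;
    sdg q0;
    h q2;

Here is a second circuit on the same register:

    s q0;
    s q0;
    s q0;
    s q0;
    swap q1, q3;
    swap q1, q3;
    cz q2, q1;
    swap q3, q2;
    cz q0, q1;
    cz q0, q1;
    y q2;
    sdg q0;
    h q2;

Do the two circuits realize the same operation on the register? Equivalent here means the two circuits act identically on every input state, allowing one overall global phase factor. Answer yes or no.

Yes — the two circuits implement the same unitary up to a global phase.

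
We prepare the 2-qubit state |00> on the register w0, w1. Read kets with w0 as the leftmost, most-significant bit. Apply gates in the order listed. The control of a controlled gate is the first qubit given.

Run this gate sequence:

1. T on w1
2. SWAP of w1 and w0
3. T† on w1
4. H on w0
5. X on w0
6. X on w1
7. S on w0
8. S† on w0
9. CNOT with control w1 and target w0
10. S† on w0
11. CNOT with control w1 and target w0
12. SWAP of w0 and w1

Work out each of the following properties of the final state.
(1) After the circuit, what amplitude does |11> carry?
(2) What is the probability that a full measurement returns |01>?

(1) |11> carries amplitude sqrt(2)/2 in the final state. Key observation: gates 7-8 undo each other exactly, leaving only the rest of the circuit to track.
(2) Outcome |01> occurs with probability 0.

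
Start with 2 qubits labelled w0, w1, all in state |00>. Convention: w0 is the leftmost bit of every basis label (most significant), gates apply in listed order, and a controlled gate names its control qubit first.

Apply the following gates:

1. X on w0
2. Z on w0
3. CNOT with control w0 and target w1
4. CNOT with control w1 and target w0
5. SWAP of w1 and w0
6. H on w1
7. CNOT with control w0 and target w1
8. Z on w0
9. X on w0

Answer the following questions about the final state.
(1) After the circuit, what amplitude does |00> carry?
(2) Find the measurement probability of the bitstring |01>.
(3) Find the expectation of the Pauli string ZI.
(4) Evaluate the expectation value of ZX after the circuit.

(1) |00> carries amplitude sqrt(2)/2 in the final state.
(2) A full measurement returns |01> with probability 1/2.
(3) The expectation value of ZI is 1.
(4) The observable ZX averages to 1.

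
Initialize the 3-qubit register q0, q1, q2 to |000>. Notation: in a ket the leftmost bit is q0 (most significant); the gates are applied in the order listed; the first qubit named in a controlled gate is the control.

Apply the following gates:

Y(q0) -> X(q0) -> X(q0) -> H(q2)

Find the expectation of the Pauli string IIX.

The observable IIX averages to 1. Key observation: the block from step 2 through step 3 cancels to the identity and can be dropped.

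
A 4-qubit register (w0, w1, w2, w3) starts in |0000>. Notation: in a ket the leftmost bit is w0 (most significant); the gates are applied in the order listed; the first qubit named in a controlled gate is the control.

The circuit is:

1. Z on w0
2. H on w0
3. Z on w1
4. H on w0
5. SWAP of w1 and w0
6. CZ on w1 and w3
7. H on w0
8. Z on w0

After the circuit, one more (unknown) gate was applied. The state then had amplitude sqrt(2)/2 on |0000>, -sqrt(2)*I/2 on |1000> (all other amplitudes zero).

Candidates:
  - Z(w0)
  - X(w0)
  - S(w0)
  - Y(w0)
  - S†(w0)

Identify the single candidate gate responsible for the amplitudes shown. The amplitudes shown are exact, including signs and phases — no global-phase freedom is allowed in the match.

The applied gate was S(w0).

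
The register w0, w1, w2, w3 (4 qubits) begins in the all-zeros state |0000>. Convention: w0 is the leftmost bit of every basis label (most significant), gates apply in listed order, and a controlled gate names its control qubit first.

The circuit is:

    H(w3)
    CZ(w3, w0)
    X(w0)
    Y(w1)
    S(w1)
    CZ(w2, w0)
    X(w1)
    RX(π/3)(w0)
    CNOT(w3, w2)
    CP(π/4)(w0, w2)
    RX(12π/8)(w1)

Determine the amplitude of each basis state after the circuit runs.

After the circuit, the state carries amplitude -I/4 on |0000>, 0 on |0001>, 0 on |0010>, -I/4 on |0011>, 1/4 on |0100>, 0 on |0101>, 0 on |0110>, 1/4 on |0111>, sqrt(3)/4 on |1000>, 0 on |1001>, 0 on |1010>, sqrt(3)*exp(I*pi/4)/4 on |1011>, sqrt(3)*I/4 on |1100>, 0 on |1101>, 0 on |1110>, sqrt(3)*exp(3*I*pi/4)/4 on |1111>.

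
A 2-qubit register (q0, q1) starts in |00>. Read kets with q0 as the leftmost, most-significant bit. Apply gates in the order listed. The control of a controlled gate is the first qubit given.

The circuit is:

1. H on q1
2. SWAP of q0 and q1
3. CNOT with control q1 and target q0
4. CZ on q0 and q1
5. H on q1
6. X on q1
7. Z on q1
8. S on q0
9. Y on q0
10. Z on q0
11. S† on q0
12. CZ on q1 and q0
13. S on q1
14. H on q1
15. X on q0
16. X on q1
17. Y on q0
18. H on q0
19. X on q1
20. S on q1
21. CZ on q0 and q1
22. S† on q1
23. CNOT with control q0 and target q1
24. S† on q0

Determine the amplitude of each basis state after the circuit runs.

The final amplitudes are -I/2 on |00>, -I/2 on |01>, I/2 on |10>, I/2 on |11>.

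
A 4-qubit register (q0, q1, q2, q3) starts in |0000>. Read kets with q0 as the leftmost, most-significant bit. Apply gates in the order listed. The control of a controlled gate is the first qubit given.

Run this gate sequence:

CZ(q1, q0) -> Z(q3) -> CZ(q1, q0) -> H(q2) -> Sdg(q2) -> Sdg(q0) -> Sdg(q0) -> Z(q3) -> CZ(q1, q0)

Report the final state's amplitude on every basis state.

The resulting statevector has amplitude sqrt(2)/2 on |0000>, -sqrt(2)*I/2 on |0010>, and 0 on every other basis state.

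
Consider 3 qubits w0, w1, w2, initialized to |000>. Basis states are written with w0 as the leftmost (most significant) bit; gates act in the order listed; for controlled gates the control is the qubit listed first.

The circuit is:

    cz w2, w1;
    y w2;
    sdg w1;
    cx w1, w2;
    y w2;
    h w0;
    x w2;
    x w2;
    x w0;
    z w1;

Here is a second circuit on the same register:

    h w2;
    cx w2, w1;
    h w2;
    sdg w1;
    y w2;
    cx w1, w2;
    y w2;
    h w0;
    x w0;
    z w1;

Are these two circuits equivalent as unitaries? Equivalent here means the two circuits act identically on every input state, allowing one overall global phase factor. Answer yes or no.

No — the two circuits implement different unitaries, even allowing a global phase.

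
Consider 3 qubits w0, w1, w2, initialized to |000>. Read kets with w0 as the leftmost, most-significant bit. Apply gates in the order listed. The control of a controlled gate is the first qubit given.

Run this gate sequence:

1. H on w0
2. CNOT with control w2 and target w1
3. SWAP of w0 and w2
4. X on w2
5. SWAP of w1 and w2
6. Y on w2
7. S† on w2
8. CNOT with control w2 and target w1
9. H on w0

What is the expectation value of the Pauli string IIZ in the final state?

In the final state, IIZ has expectation -1.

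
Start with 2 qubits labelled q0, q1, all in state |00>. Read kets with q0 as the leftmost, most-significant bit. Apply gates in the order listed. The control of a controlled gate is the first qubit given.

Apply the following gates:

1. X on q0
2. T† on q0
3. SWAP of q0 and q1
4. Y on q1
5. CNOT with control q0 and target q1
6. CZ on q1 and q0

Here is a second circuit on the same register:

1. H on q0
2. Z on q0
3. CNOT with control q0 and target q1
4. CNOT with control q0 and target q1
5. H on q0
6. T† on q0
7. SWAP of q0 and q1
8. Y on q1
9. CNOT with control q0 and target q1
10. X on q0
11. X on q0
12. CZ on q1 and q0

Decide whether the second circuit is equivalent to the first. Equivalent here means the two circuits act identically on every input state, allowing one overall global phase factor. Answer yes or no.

Yes: on every input state the two circuits agree up to one overall phase factor.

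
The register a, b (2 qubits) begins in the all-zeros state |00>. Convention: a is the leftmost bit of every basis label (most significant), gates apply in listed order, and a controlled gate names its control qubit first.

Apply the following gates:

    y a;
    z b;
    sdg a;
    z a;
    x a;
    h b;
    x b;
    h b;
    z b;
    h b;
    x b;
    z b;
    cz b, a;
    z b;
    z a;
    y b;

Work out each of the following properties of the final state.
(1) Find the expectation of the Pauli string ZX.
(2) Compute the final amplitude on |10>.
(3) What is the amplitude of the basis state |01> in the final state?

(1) The expectation value of ZX is -1. Key observation: steps 6-9 multiply out to the identity, so the circuit reduces to the remaining gates.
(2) |10> carries amplitude 0 in the final state.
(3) |01> carries amplitude -sqrt(2)*I/2 in the final state.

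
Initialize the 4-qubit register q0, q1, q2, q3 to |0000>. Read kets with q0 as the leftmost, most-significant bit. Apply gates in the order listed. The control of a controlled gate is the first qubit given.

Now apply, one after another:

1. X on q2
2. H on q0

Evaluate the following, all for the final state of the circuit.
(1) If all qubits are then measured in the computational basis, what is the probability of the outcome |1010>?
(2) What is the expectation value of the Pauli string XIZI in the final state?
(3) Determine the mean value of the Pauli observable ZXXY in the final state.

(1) The probability of measuring |1010> is 1/2.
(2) In the final state, XIZI has expectation -1.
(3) In the final state, ZXXY has expectation 0.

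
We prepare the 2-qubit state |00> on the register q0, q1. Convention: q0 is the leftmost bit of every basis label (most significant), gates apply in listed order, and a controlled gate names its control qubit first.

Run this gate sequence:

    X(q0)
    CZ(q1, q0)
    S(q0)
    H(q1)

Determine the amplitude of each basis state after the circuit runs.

The final amplitudes are 0 on |00>, 0 on |01>, sqrt(2)*I/2 on |10>, sqrt(2)*I/2 on |11>.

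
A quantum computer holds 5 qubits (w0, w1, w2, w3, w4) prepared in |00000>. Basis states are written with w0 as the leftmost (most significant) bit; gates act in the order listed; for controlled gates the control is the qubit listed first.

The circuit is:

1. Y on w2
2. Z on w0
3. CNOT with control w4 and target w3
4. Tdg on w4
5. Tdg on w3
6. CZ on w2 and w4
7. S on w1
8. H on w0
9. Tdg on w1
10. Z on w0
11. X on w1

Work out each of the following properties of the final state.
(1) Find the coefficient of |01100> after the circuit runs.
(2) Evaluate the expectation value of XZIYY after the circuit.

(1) The amplitude on |01100> is sqrt(2)*I/2.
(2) In the final state, XZIYY has expectation 0.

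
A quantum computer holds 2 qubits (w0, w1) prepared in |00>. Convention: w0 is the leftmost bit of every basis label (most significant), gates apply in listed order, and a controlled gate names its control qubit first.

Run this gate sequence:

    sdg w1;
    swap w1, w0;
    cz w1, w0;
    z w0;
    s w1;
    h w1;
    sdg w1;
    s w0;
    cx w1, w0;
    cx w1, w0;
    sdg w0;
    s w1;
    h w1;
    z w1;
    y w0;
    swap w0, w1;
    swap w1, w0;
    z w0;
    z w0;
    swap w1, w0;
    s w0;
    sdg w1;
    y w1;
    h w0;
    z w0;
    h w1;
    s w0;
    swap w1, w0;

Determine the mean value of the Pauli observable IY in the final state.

In the final state, IY has expectation -1. Key observation: the block from step 6 through step 13 cancels to the identity and can be dropped.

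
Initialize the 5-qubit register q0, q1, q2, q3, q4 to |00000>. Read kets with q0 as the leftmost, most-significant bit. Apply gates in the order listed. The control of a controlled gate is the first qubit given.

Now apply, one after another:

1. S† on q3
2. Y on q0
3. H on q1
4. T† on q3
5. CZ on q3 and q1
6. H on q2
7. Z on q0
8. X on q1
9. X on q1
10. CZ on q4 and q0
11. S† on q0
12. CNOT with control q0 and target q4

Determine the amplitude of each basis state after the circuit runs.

The final amplitudes are -1/2 on |10001>, -1/2 on |10101>, -1/2 on |11001>, -1/2 on |11101>, and 0 on every other basis state.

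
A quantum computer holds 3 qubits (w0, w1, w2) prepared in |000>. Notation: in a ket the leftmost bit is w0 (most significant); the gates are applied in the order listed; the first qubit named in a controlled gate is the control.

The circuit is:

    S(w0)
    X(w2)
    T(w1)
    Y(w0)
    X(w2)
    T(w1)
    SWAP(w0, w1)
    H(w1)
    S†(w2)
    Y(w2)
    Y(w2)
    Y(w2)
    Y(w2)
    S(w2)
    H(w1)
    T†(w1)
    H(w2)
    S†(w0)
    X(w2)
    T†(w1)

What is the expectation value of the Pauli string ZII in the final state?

The expectation value of ZII is 1. Key observation: steps 8-15 multiply out to the identity, so the circuit reduces to the remaining gates.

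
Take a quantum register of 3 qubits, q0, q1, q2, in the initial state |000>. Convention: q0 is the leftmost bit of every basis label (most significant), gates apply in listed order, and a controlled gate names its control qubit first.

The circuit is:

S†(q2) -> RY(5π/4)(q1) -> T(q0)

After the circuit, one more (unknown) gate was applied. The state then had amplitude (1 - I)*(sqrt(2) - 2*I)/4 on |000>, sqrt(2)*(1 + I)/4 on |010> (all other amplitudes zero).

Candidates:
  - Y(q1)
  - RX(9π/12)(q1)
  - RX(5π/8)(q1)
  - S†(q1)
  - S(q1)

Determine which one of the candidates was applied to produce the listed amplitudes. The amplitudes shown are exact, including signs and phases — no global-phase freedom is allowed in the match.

The unique candidate consistent with the amplitudes is RX(9π/12)(q1).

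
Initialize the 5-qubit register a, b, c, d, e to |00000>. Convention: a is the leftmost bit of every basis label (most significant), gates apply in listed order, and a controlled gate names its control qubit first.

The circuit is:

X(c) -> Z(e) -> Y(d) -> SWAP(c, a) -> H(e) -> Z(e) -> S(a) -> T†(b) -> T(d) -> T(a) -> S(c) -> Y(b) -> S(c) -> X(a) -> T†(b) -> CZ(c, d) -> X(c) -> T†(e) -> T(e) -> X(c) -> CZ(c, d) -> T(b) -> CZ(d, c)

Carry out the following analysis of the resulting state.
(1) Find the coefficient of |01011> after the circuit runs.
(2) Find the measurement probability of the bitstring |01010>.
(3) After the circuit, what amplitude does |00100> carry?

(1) The final state's coefficient on |01011> equals -sqrt(2)/2. Key observation: the block from step 15 through step 22 cancels to the identity and can be dropped.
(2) The probability of measuring |01010> is 1/2.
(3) |00100> carries amplitude 0 in the final state.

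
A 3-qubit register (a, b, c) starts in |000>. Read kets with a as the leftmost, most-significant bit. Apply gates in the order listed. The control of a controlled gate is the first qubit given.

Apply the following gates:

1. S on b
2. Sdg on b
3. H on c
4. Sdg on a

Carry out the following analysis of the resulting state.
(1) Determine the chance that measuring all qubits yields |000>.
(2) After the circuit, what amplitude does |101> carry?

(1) Outcome |000> occurs with probability 1/2.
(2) The final state's coefficient on |101> equals 0.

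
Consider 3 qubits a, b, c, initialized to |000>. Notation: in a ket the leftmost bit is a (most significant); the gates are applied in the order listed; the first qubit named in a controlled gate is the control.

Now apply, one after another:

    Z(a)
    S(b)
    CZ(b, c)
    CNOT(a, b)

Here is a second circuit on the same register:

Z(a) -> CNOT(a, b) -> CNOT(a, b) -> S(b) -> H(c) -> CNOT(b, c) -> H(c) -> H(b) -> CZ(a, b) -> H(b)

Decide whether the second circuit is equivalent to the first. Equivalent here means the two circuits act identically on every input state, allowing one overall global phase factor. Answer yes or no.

Yes — the two circuits implement the same unitary up to a global phase.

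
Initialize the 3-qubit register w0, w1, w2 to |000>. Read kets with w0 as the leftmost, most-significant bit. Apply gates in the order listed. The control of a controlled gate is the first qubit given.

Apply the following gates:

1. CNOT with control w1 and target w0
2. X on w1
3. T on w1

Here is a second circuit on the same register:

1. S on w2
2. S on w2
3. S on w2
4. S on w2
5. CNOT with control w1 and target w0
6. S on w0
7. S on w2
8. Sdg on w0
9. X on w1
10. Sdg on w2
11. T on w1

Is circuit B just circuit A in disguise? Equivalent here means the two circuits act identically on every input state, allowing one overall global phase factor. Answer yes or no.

Yes: on every input state the two circuits agree up to one overall phase factor.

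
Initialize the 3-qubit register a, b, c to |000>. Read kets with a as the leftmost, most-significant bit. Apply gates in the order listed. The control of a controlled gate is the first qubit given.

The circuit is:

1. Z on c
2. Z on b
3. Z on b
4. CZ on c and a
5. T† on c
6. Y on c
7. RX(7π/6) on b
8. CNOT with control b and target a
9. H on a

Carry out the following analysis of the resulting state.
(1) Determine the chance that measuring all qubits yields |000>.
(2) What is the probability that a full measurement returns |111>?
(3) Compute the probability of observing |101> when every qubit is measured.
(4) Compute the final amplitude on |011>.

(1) The probability of measuring |000> is 0.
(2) The probability of measuring |111> is sqrt(3)/8 + 1/4.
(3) A full measurement returns |101> with probability 1/4 - sqrt(3)/8.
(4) The final state's coefficient on |011> equals 1/4 + sqrt(3)/4.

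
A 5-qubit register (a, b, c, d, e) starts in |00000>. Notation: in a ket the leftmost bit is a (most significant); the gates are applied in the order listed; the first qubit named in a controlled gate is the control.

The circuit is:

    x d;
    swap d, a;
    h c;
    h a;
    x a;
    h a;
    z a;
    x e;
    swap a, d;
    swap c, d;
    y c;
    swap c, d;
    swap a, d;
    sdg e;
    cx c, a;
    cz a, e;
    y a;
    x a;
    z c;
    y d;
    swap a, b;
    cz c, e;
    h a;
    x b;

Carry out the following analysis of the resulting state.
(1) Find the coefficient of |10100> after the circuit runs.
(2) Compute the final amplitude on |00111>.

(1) The final state's coefficient on |10100> equals 0. Key observation: steps 4-7 multiply out to the identity, so the circuit reduces to the remaining gates.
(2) The amplitude on |00111> is 1/2.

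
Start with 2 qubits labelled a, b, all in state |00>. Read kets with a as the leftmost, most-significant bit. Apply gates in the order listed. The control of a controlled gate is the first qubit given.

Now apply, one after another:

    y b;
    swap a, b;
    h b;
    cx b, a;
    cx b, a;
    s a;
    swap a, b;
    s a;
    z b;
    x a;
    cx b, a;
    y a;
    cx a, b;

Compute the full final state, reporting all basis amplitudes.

The final amplitudes are 0 on |00>, sqrt(2)/2 on |01>, sqrt(2)*I/2 on |10>, 0 on |11>. Key observation: gates 4-5 undo each other exactly, leaving only the rest of the circuit to track.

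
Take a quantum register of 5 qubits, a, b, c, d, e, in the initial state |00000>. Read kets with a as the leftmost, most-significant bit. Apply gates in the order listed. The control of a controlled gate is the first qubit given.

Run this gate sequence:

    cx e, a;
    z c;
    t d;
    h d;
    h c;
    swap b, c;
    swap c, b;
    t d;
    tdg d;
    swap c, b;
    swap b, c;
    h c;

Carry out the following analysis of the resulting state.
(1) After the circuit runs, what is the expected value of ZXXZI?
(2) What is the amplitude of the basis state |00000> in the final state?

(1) The observable ZXXZI averages to 0. Key observation: the block from step 5 through step 12 cancels to the identity and can be dropped.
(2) |00000> carries amplitude sqrt(2)/2 in the final state.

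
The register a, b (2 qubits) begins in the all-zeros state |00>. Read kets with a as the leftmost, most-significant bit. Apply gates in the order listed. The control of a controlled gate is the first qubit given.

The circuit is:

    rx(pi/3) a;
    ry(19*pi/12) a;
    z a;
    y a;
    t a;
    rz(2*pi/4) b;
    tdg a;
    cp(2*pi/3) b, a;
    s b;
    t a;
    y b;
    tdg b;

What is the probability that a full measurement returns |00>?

The probability of measuring |00> is 0.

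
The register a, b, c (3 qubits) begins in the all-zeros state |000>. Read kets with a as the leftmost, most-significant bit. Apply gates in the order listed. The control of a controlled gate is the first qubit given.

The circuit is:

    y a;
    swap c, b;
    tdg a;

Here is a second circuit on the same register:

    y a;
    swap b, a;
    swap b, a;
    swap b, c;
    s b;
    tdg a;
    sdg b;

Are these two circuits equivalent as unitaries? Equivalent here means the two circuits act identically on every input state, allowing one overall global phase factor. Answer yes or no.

Yes — the two circuits implement the same unitary up to a global phase.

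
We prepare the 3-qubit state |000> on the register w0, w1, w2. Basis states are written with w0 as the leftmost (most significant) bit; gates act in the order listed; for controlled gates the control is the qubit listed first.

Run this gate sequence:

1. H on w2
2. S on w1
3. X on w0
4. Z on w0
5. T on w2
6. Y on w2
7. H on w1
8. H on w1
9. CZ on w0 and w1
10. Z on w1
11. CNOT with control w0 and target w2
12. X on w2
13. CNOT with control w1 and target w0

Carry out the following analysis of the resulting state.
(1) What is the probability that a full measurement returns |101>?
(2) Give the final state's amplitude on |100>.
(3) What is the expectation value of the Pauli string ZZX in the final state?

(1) Outcome |101> occurs with probability 1/2. Key observation: the block from step 7 through step 8 cancels to the identity and can be dropped.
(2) The final state's coefficient on |100> equals sqrt(2)*exp(3*I*pi/4)/2.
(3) The expectation value of ZZX is sqrt(2)/2.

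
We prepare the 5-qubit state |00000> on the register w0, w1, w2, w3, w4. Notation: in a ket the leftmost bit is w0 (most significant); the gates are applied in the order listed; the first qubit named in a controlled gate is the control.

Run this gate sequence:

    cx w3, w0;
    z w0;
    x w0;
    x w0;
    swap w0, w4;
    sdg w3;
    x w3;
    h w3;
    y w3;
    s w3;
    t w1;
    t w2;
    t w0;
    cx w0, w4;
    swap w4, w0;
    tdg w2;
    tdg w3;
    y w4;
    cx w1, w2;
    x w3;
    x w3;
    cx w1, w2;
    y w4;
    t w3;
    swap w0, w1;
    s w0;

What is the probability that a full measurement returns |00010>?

Outcome |00010> occurs with probability 1/2. Key observation: steps 17-24 multiply out to the identity, so the circuit reduces to the remaining gates.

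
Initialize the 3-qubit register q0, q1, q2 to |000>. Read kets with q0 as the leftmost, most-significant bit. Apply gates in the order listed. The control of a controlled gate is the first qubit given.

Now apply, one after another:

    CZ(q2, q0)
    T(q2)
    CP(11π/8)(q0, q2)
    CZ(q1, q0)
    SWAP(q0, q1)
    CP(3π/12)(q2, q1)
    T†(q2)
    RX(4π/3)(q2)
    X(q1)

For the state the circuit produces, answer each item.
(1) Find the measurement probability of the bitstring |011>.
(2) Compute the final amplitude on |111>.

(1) A full measurement returns |011> with probability 3/4.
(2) The amplitude on |111> is 0.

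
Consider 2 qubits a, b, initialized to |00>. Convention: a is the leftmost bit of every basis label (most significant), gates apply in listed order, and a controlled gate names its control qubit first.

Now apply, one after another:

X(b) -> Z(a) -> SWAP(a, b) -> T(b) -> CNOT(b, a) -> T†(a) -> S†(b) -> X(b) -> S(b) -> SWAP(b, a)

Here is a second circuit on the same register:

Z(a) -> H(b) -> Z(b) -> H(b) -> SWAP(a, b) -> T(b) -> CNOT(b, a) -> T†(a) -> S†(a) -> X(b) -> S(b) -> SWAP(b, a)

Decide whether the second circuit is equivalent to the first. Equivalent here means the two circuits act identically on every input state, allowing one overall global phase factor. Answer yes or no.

No, they are not equivalent — no single phase factor reconciles the two unitaries.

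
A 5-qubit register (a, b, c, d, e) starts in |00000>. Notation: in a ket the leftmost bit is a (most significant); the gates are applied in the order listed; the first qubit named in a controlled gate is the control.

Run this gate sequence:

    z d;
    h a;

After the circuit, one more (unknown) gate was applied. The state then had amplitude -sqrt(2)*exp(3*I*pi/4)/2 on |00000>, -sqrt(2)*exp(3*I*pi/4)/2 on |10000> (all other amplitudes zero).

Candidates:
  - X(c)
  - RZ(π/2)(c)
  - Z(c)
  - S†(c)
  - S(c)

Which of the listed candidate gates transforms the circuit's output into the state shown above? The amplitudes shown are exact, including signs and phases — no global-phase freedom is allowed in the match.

The applied gate was RZ(π/2)(c).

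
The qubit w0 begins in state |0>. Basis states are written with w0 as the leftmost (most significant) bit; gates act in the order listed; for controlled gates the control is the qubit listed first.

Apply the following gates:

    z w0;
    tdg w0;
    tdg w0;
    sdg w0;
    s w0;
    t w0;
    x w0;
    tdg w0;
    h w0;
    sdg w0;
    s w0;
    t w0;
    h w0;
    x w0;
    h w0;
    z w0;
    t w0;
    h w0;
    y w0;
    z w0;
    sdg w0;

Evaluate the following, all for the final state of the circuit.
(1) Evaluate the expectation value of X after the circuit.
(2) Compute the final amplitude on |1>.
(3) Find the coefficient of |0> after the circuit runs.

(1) The expectation value of X is -1. Key observation: the block from step 13 through step 16 cancels to the identity and can be dropped.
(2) |1> carries amplitude (1 - I)*exp(3*I*pi/4)/2 in the final state.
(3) The final state's coefficient on |0> equals (-1 + I)*exp(3*I*pi/4)/2.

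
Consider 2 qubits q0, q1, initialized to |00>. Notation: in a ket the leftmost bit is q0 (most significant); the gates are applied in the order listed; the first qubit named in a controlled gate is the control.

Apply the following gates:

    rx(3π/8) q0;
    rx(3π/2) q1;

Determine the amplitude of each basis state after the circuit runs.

The resulting statevector has amplitude -sqrt(2)*cos(3*pi/16)/2 on |00>, -sqrt(2)*I*cos(3*pi/16)/2 on |01>, sqrt(2)*I*sin(3*pi/16)/2 on |10>, -sqrt(2)*sin(3*pi/16)/2 on |11>.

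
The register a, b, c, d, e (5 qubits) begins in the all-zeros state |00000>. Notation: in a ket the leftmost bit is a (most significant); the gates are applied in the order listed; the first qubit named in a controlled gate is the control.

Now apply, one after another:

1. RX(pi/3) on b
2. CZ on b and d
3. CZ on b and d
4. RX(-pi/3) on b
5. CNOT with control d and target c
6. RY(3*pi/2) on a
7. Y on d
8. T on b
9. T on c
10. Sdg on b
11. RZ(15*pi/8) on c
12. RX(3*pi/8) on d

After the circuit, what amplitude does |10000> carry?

|10000> carries amplitude -sqrt(2)*exp(I*pi/16)*sin(3*pi/16)/2 in the final state. Key observation: gates 1-4 undo each other exactly, leaving only the rest of the circuit to track.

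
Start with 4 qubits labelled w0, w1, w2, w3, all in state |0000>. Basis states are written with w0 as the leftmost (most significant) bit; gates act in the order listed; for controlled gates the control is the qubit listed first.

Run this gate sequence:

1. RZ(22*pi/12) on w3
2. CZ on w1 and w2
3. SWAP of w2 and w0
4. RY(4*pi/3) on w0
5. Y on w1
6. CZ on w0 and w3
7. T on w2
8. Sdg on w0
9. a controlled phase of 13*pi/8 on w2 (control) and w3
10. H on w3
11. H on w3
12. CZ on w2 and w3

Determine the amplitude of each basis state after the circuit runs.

The resulting statevector has amplitude exp(7*I*pi/12)/2 on |0100>, -sqrt(3)*exp(I*pi/12)/2 on |1100>, and 0 on every other basis state. Key observation: gates 10-11 undo each other exactly, leaving only the rest of the circuit to track.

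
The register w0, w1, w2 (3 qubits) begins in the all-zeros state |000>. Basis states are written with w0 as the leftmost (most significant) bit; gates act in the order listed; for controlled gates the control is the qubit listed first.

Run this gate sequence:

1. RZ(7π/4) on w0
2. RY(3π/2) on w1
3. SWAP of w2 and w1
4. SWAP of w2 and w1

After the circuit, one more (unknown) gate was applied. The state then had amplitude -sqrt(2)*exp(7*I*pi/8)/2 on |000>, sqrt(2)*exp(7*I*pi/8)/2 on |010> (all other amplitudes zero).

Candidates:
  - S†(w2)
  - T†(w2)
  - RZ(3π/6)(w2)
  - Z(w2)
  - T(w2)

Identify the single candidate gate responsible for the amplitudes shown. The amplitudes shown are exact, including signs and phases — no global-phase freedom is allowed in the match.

The unique candidate consistent with the amplitudes is RZ(3π/6)(w2).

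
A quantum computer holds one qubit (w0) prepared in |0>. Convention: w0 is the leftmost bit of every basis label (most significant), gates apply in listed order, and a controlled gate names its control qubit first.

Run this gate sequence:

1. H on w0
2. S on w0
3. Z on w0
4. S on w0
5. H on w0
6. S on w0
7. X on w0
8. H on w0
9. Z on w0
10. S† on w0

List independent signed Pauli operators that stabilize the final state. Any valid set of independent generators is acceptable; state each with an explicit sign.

The final state is stabilized by the group generated by -Y; other independent generating sets are equally valid.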